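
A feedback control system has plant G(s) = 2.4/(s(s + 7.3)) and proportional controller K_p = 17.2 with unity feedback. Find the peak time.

The closed-loop denominator s² + 7.3s + 41.28 gives ω_n = √41.28 = 6.425 and ζ = 7.3/(2ω_n) = 0.5681.
Damped frequency ω_d = ω_n√(1−ζ²) = 5.287 rad/s, so peak time T_p = π/ω_d = 0.594 s.

T_p = 0.594 s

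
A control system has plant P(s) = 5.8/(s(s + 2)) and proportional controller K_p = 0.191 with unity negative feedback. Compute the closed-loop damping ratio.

1 + K_p·P(s) = 0 gives s² + 2s + 1.108 = 0.
Matching s² + 2ζω_n s + ω_n²: ω_n = √1.108 = 1.053 rad/s and 2ζω_n = 2, so ζ = 2/(2·1.053) = 0.95.

ζ = 0.95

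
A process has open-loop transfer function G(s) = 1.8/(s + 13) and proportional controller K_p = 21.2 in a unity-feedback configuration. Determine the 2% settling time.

T_s ≈ 0.0782 s

Closed-loop transfer function: T(s) = K_p·G(s)/(1 + K_p·G(s)) = 38.16/(s + 13 + 38.16) = 38.16/(s + 51.16).
Time constant τ = 1/51.16 = 0.01955 s, so the 2% settling time is about 4τ = 0.0782 s.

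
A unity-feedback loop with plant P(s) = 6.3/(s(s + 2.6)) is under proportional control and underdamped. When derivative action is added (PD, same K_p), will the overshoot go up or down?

With PD the characteristic equation becomes s² + (a + K·K_d)s + K·K_p = 0; the damping term grows, ζ rises, overshoot falls.

decrease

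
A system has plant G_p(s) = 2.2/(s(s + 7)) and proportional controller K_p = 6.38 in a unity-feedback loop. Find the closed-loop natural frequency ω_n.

ω_n = 3.75 rad/s

1 + K_p·G_p(s) = 0 gives s² + 7s + 14.04 = 0.
Matching s² + 2ζω_n s + ω_n²: ω_n = √14.04 = 3.746 rad/s and 2ζω_n = 7, so ζ = 7/(2·3.746) = 0.934.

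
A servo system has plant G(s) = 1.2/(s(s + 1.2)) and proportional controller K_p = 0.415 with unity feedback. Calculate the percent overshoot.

0.626%

From 1 + K_pG(s) = 0: s² + 1.2s + 0.498 = 0 ⇒ ω_n = 0.7057, ζ = 0.8502.
%OS = 100·exp(−πζ/√(1−ζ²)) = 100·exp(−π·0.8502/√0.2771) = 0.626%.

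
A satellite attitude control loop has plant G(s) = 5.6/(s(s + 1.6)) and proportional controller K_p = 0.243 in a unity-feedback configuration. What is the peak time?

Closed-loop characteristic equation: s² + 1.6s + 1.361 = 0, so ω_n = 1.167 rad/s and ζ = 1.6/(2·1.167) = 0.6858.
Damped frequency ω_d = ω_n√(1−ζ²) = 0.849 rad/s, so peak time T_p = π/ω_d = 3.7 s.

T_p = 3.7 s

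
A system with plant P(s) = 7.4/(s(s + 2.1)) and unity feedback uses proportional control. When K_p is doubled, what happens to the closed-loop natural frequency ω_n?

increase

ω_n = √(7.4·K_p), which grows with K_p.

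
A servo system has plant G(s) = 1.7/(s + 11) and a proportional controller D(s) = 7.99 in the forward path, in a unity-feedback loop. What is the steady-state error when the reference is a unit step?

0.447

The loop is type 0. Static position error constant K_pos = D(0)·G(0) = 7.99·0.1545 = 1.235.
Steady-state error to a unit step: e_ss = 1/(1+K_pos) = 1/2.235 = 0.447.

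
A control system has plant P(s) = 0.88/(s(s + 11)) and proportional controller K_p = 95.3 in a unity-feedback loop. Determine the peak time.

The closed-loop denominator s² + 11s + 83.86 gives ω_n = √83.86 = 9.158 and ζ = 11/(2ω_n) = 0.6006.
Damped frequency ω_d = ω_n√(1−ζ²) = 7.322 rad/s, so peak time T_p = π/ω_d = 0.429 s.

T_p = 0.429 s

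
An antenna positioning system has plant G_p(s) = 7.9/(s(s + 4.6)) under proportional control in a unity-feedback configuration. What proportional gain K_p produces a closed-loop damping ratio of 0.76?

Closed-loop characteristic equation: s² + 4.6s + K_p·7.9 = 0.
So ω_n = √(7.9K_p) and 2ζω_n = 4.6, giving ζ = 4.6/(2√(7.9K_p)).
Setting ζ = 0.76: √(7.9K_p) = 4.6/(2·0.76) = 3.026, so K_p = 9.159/7.9 = 1.16.

K_p = 1.16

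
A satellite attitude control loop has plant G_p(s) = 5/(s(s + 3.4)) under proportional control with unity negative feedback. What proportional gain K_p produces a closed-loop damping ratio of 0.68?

K_p = 1.25

Closed-loop characteristic equation: s² + 3.4s + K_p·5 = 0.
So ω_n = √(5K_p) and 2ζω_n = 3.4, giving ζ = 3.4/(2√(5K_p)).
Setting ζ = 0.68: √(5K_p) = 3.4/(2·0.68) = 2.5, so K_p = 6.25/5 = 1.25.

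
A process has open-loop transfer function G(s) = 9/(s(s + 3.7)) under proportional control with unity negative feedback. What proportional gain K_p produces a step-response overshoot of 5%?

K_p = 0.798

From %OS = 100·exp(−πζ/√(1−ζ²)) = 5%, ζ = −ln(0.05)/√(π²+ln²(0.05)) = 0.6901.
Characteristic equation s² + 3.7s + 9K_p = 0 gives ζ = 3.7/(2√(9K_p)).
Setting ζ = 0.6901: √(9K_p) = 3.7/(2·0.6901) = 2.681, so K_p = 7.186/9 = 0.798.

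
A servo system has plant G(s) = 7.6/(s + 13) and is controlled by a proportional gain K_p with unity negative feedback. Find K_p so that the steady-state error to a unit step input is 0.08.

Steady-state error for a unit step on this type-0 loop is 1/(1 + K_p·G(0)).
G(0) = 0.5846. Require 1/(1 + K_p·0.5846) = 0.08, so 1 + 0.5846·K_p = 12.5.
K_p = (12.5 − 1)/0.5846 = 19.7.

K_p = 19.7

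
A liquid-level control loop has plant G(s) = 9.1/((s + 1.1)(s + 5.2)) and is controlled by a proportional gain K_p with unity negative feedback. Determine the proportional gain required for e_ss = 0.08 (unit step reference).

K_p = 7.23

Steady-state error for a unit step on this type-0 loop is 1/(1 + K_p·G(0)).
G(0) = 1.591. Require 1/(1 + K_p·1.591) = 0.08, so 1 + 1.591·K_p = 12.5.
K_p = (12.5 − 1)/1.591 = 7.23.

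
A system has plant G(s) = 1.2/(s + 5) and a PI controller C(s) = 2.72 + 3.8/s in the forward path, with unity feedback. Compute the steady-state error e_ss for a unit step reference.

0

The open loop C(s)G(s) has a pole at the origin (type 1), so the static position error constant is infinite and e_ss = 1/(1+∞) = 0.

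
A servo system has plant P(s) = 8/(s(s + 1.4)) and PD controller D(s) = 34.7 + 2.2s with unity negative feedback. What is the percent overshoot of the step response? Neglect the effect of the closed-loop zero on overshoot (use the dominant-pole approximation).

Forward path: (34.7 + 2.2s)·8/(s(s+1.4)). The closed-loop characteristic equation is s² + (1.4 + 8·2.2)s + 8·34.7 = 0.
That is s² + 19s + 277.6 = 0, so ω_n = 16.66 rad/s and ζ = 19/(2·16.66) = 0.5702.
%OS = 100·exp(−πζ/√(1−ζ²)) = 11.3%.

11.3%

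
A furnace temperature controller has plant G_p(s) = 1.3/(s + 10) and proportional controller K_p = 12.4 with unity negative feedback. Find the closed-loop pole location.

Closed-loop transfer function: T(s) = K_p·G_p(s)/(1 + K_p·G_p(s)) = 16.12/(s + 10 + 16.12) = 16.12/(s + 26.12).
The closed-loop pole is at s = −26.12.

s = -26.12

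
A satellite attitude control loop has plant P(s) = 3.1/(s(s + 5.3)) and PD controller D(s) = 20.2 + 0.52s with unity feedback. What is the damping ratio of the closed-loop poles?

ζ = 0.437

Forward path: (20.2 + 0.52s)·3.1/(s(s+5.3)). The closed-loop characteristic equation is s² + (5.3 + 3.1·0.52)s + 3.1·20.2 = 0.
That is s² + 6.912s + 62.62 = 0, so ω_n = 7.913 rad/s and ζ = 6.912/(2·7.913) = 0.4367.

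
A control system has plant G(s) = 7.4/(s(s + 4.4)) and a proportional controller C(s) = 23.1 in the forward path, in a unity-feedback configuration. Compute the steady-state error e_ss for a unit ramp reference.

The loop has one pole at the origin (type 1). Velocity error constant K_v = lim_{s→0} s·C(s)G(s) = 23.1·7.4/4.4 = 38.85.
Steady-state error to a unit ramp: e_ss = 1/K_v = 0.0257.

0.0257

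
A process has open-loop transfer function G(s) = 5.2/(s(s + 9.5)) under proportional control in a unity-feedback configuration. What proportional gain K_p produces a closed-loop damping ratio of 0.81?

K_p = 6.61

Closed-loop characteristic equation: s² + 9.5s + K_p·5.2 = 0.
So ω_n = √(5.2K_p) and 2ζω_n = 9.5, giving ζ = 9.5/(2√(5.2K_p)).
Setting ζ = 0.81: √(5.2K_p) = 9.5/(2·0.81) = 5.864, so K_p = 34.39/5.2 = 6.61.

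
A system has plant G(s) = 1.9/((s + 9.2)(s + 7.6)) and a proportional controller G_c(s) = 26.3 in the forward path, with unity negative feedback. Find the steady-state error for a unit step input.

0.583

The loop is type 0. Static position error constant K_pos = G_c(0)·G(0) = 26.3·0.02717 = 0.7147.
Steady-state error to a unit step: e_ss = 1/(1+K_pos) = 1/1.715 = 0.583.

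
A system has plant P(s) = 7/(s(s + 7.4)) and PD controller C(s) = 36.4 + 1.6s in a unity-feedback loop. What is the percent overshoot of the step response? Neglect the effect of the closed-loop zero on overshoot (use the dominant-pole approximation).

Forward path: (36.4 + 1.6s)·7/(s(s+7.4)). The closed-loop characteristic equation is s² + (7.4 + 7·1.6)s + 7·36.4 = 0.
That is s² + 18.6s + 254.8 = 0, so ω_n = 15.96 rad/s and ζ = 18.6/(2·15.96) = 0.5826.
%OS = 100·exp(−πζ/√(1−ζ²)) = 10.5%.

10.5%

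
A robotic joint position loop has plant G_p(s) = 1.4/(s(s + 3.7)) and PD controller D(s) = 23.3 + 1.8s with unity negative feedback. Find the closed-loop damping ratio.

ζ = 0.545

Forward path: (23.3 + 1.8s)·1.4/(s(s+3.7)). The closed-loop characteristic equation is s² + (3.7 + 1.4·1.8)s + 1.4·23.3 = 0.
That is s² + 6.22s + 32.62 = 0, so ω_n = 5.711 rad/s and ζ = 6.22/(2·5.711) = 0.5445.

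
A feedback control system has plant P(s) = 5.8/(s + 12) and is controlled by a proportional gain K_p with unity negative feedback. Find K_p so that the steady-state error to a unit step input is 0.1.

The loop is type 0, so e_ss(step) = 1/(1 + K_pos) with K_pos = K_p·P(0).
P(0) = 0.4833. Require 1/(1 + K_p·0.4833) = 0.1, so 1 + 0.4833·K_p = 10.
K_p = (10 − 1)/0.4833 = 18.6.

K_p = 18.6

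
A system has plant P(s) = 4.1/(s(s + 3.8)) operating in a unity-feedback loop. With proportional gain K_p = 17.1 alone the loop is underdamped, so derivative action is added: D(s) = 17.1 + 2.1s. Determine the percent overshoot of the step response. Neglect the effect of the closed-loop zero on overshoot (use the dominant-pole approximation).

Forward path: (17.1 + 2.1s)·4.1/(s(s+3.8)). The closed-loop characteristic equation is s² + (3.8 + 4.1·2.1)s + 4.1·17.1 = 0.
That is s² + 12.41s + 70.11 = 0, so ω_n = 8.373 rad/s and ζ = 12.41/(2·8.373) = 0.7411.
%OS = 100·exp(−πζ/√(1−ζ²)) = 3.12%.

3.12%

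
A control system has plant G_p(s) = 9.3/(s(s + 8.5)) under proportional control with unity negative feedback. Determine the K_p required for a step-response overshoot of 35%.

K_p = 19.3

From %OS = 100·exp(−πζ/√(1−ζ²)) = 35%, ζ = −ln(0.35)/√(π²+ln²(0.35)) = 0.3169.
Characteristic equation s² + 8.5s + 9.3K_p = 0 gives ζ = 8.5/(2√(9.3K_p)).
Setting ζ = 0.3169: √(9.3K_p) = 8.5/(2·0.3169) = 13.41, so K_p = 179.8/9.3 = 19.3.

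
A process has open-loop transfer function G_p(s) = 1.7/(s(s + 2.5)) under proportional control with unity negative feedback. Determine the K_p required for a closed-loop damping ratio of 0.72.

Closed-loop characteristic equation: s² + 2.5s + K_p·1.7 = 0.
So ω_n = √(1.7K_p) and 2ζω_n = 2.5, giving ζ = 2.5/(2√(1.7K_p)).
Setting ζ = 0.72: √(1.7K_p) = 2.5/(2·0.72) = 1.736, so K_p = 3.014/1.7 = 1.77.

K_p = 1.77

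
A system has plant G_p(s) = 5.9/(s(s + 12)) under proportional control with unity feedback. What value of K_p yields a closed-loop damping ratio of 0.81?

Closed-loop characteristic equation: s² + 12s + K_p·5.9 = 0.
So ω_n = √(5.9K_p) and 2ζω_n = 12, giving ζ = 12/(2√(5.9K_p)).
Setting ζ = 0.81: √(5.9K_p) = 12/(2·0.81) = 7.407, so K_p = 54.87/5.9 = 9.3.

K_p = 9.3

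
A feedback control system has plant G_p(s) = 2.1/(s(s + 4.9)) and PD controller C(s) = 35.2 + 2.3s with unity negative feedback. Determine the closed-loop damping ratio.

Forward path: (35.2 + 2.3s)·2.1/(s(s+4.9)). The closed-loop characteristic equation is s² + (4.9 + 2.1·2.3)s + 2.1·35.2 = 0.
That is s² + 9.73s + 73.92 = 0, so ω_n = 8.598 rad/s and ζ = 9.73/(2·8.598) = 0.5659.

ζ = 0.566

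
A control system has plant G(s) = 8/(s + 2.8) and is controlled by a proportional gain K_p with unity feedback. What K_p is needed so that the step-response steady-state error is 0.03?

Steady-state error for a unit step on this type-0 loop is 1/(1 + K_p·G(0)).
G(0) = 2.857. Require 1/(1 + K_p·2.857) = 0.03, so 1 + 2.857·K_p = 33.33.
K_p = (33.33 − 1)/2.857 = 11.3.

K_p = 11.3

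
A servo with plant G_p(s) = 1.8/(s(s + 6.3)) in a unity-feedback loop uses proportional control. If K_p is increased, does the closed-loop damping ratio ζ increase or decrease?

ζ = 6.3/(2√(1.8K_p)); increasing K_p raises the denominator, so ζ falls.

decrease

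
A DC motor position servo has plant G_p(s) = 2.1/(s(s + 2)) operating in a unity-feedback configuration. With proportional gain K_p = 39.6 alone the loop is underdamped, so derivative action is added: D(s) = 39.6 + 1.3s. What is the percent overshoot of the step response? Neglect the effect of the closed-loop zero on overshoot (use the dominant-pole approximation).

Forward path: (39.6 + 1.3s)·2.1/(s(s+2)). The closed-loop characteristic equation is s² + (2 + 2.1·1.3)s + 2.1·39.6 = 0.
That is s² + 4.73s + 83.16 = 0, so ω_n = 9.119 rad/s and ζ = 4.73/(2·9.119) = 0.2593.
%OS = 100·exp(−πζ/√(1−ζ²)) = 43%.

43%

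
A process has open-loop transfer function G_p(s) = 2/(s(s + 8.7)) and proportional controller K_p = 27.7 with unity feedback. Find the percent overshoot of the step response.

10.4%

Closed-loop characteristic equation: s² + 8.7s + 55.4 = 0, so ω_n = 7.443 rad/s and ζ = 8.7/(2·7.443) = 0.5844.
%OS = 100·exp(−πζ/√(1−ζ²)) = 100·exp(−π·0.5844/√0.6584) = 10.4%.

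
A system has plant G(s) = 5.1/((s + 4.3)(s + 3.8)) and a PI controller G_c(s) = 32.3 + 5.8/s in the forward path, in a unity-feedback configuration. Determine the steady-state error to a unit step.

0

The open loop G_c(s)G(s) has a pole at the origin (type 1), so the static position error constant is infinite and e_ss = 1/(1+∞) = 0.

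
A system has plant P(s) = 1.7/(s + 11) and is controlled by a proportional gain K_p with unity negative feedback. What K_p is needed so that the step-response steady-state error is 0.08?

K_p = 74.4

Steady-state error for a unit step on this type-0 loop is 1/(1 + K_p·P(0)).
P(0) = 0.1545. Require 1/(1 + K_p·0.1545) = 0.08, so 1 + 0.1545·K_p = 12.5.
K_p = (12.5 − 1)/0.1545 = 74.4.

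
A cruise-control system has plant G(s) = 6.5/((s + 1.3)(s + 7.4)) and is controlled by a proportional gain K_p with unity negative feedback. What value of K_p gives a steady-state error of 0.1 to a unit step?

K_p = 13.3

The loop is type 0, so e_ss(step) = 1/(1 + K_pos) with K_pos = K_p·G(0).
G(0) = 0.6757. Require 1/(1 + K_p·0.6757) = 0.1, so 1 + 0.6757·K_p = 10.
K_p = (10 − 1)/0.6757 = 13.3.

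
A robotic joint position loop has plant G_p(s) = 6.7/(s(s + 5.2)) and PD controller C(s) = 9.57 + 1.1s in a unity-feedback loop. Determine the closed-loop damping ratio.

ζ = 0.785

Forward path: (9.57 + 1.1s)·6.7/(s(s+5.2)). The closed-loop characteristic equation is s² + (5.2 + 6.7·1.1)s + 6.7·9.57 = 0.
That is s² + 12.57s + 64.12 = 0, so ω_n = 8.007 rad/s and ζ = 12.57/(2·8.007) = 0.7849.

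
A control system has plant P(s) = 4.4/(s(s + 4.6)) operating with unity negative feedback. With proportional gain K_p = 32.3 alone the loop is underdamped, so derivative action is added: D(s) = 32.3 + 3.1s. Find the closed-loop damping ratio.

ζ = 0.765

Forward path: (32.3 + 3.1s)·4.4/(s(s+4.6)). The closed-loop characteristic equation is s² + (4.6 + 4.4·3.1)s + 4.4·32.3 = 0.
That is s² + 18.24s + 142.1 = 0, so ω_n = 11.92 rad/s and ζ = 18.24/(2·11.92) = 0.765.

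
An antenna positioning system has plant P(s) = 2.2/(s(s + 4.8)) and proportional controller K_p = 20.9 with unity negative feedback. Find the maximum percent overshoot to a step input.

30.5%

Closed-loop characteristic equation: s² + 4.8s + 45.98 = 0, so ω_n = 6.781 rad/s and ζ = 4.8/(2·6.781) = 0.3539.
%OS = 100·exp(−πζ/√(1−ζ²)) = 100·exp(−π·0.3539/√0.8747) = 30.5%.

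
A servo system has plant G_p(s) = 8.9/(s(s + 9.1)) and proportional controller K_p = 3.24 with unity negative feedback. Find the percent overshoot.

Closed-loop characteristic equation: s² + 9.1s + 28.84 = 0, so ω_n = 5.37 rad/s and ζ = 9.1/(2·5.37) = 0.8473.
%OS = 100·exp(−πζ/√(1−ζ²)) = 100·exp(−π·0.8473/√0.2821) = 0.666%.

0.666%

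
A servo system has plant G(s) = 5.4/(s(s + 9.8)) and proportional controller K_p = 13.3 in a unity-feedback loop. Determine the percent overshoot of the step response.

Closed-loop characteristic equation: s² + 9.8s + 71.82 = 0, so ω_n = 8.475 rad/s and ζ = 9.8/(2·8.475) = 0.5782.
%OS = 100·exp(−πζ/√(1−ζ²)) = 100·exp(−π·0.5782/√0.6657) = 10.8%.

10.8%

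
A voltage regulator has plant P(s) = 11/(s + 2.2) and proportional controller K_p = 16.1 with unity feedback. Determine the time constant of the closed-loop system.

τ = 0.00558 s

Closed-loop transfer function: T(s) = K_p·P(s)/(1 + K_p·P(s)) = 177.1/(s + 2.2 + 177.1) = 177.1/(s + 179.3).
Time constant τ = 1/179.3 = 0.00558 s.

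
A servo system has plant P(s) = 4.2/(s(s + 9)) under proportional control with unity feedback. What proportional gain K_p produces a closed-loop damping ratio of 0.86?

Closed-loop characteristic equation: s² + 9s + K_p·4.2 = 0.
So ω_n = √(4.2K_p) and 2ζω_n = 9, giving ζ = 9/(2√(4.2K_p)).
Setting ζ = 0.86: √(4.2K_p) = 9/(2·0.86) = 5.233, so K_p = 27.38/4.2 = 6.52.

K_p = 6.52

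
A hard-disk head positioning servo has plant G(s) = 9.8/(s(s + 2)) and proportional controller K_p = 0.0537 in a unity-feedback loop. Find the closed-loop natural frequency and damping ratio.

ω_n = 0.725 rad/s, ζ = 1.38

The closed-loop denominator is s(s+2) + 0.0537·9.8 = s² + 2s + 0.5263.
So ω_n² = 0.5263 ⇒ ω_n = 0.7254 rad/s, and ζ = 2/(2ω_n) = 1.38.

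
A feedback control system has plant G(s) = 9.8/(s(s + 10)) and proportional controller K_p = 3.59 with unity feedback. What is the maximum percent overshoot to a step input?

Closed-loop characteristic equation: s² + 10s + 35.18 = 0, so ω_n = 5.931 rad/s and ζ = 10/(2·5.931) = 0.843.
%OS = 100·exp(−πζ/√(1−ζ²)) = 100·exp(−π·0.843/√0.2894) = 0.728%.

0.728%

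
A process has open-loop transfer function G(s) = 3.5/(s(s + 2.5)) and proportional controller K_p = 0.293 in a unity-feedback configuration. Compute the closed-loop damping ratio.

The closed-loop denominator is s(s+2.5) + 0.293·3.5 = s² + 2.5s + 1.025.
Matching s² + 2ζω_n s + ω_n²: ω_n = √1.025 = 1.013 rad/s and 2ζω_n = 2.5, so ζ = 2.5/(2·1.013) = 1.23.

ζ = 1.23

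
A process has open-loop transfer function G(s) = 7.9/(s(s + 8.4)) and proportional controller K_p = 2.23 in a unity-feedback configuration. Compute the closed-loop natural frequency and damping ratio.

ω_n = 4.2 rad/s, ζ = 1

The closed-loop denominator is s(s+8.4) + 2.23·7.9 = s² + 8.4s + 17.62.
So ω_n² = 17.62 ⇒ ω_n = 4.197 rad/s, and ζ = 8.4/(2ω_n) = 1.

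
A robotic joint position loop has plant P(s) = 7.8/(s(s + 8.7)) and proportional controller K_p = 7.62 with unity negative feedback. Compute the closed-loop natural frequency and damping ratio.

1 + K_p·P(s) = 0 gives s² + 8.7s + 59.44 = 0.
Matching s² + 2ζω_n s + ω_n²: ω_n = √59.44 = 7.709 rad/s and 2ζω_n = 8.7, so ζ = 8.7/(2·7.709) = 0.564.

ω_n = 7.71 rad/s, ζ = 0.564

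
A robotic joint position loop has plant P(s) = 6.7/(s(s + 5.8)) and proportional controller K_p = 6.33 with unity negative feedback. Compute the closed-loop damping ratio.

1 + K_p·P(s) = 0 gives s² + 5.8s + 42.41 = 0.
So ω_n² = 42.41 ⇒ ω_n = 6.512 rad/s, and ζ = 5.8/(2ω_n) = 0.445.

ζ = 0.445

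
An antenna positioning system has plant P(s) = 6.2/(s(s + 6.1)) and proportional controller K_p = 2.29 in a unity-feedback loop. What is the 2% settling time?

T_s ≈ 1.31 s

From 1 + K_pP(s) = 0: s² + 6.1s + 14.2 = 0 ⇒ ω_n = 3.768, ζ = 0.8094.
2% settling time T_s ≈ 4/(ζω_n) = 4/3.05 = 1.31 s.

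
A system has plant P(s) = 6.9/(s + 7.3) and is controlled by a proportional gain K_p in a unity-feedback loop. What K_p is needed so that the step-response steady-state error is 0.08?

The loop is type 0, so e_ss(step) = 1/(1 + K_pos) with K_pos = K_p·P(0).
P(0) = 0.9452. Require 1/(1 + K_p·0.9452) = 0.08, so 1 + 0.9452·K_p = 12.5.
K_p = (12.5 − 1)/0.9452 = 12.2.

K_p = 12.2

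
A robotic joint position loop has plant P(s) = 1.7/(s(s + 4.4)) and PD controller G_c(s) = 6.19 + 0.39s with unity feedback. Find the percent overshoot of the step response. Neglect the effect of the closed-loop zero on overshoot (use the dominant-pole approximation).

1.98%

Forward path: (6.19 + 0.39s)·1.7/(s(s+4.4)). The closed-loop characteristic equation is s² + (4.4 + 1.7·0.39)s + 1.7·6.19 = 0.
That is s² + 5.063s + 10.52 = 0, so ω_n = 3.244 rad/s and ζ = 5.063/(2·3.244) = 0.7804.
%OS = 100·exp(−πζ/√(1−ζ²)) = 1.98%.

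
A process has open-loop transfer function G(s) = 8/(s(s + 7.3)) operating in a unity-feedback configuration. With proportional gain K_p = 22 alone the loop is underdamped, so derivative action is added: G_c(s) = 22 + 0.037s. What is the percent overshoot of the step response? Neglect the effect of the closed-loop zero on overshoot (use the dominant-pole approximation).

39.1%

Forward path: (22 + 0.037s)·8/(s(s+7.3)). The closed-loop characteristic equation is s² + (7.3 + 8·0.037)s + 8·22 = 0.
That is s² + 7.596s + 176 = 0, so ω_n = 13.27 rad/s and ζ = 7.596/(2·13.27) = 0.2863.
%OS = 100·exp(−πζ/√(1−ζ²)) = 39.1%.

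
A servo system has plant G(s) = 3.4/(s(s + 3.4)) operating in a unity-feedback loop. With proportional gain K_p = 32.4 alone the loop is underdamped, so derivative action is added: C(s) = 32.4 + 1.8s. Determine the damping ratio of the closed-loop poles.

Forward path: (32.4 + 1.8s)·3.4/(s(s+3.4)). The closed-loop characteristic equation is s² + (3.4 + 3.4·1.8)s + 3.4·32.4 = 0.
That is s² + 9.52s + 110.2 = 0, so ω_n = 10.5 rad/s and ζ = 9.52/(2·10.5) = 0.4535.

ζ = 0.454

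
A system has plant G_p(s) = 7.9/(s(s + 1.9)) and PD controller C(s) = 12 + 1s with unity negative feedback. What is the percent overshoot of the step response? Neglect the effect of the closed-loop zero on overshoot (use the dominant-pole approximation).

Forward path: (12 + 1s)·7.9/(s(s+1.9)). The closed-loop characteristic equation is s² + (1.9 + 7.9·1)s + 7.9·12 = 0.
That is s² + 9.8s + 94.8 = 0, so ω_n = 9.737 rad/s and ζ = 9.8/(2·9.737) = 0.5033.
%OS = 100·exp(−πζ/√(1−ζ²)) = 16%.

16%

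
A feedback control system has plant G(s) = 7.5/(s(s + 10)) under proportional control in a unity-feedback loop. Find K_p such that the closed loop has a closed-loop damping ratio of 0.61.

Closed-loop characteristic equation: s² + 10s + K_p·7.5 = 0.
So ω_n = √(7.5K_p) and 2ζω_n = 10, giving ζ = 10/(2√(7.5K_p)).
Setting ζ = 0.61: √(7.5K_p) = 10/(2·0.61) = 8.197, so K_p = 67.19/7.5 = 8.96.

K_p = 8.96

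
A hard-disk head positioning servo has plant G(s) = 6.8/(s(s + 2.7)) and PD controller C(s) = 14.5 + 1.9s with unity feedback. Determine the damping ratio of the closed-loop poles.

Forward path: (14.5 + 1.9s)·6.8/(s(s+2.7)). The closed-loop characteristic equation is s² + (2.7 + 6.8·1.9)s + 6.8·14.5 = 0.
That is s² + 15.62s + 98.6 = 0, so ω_n = 9.93 rad/s and ζ = 15.62/(2·9.93) = 0.7865.

ζ = 0.787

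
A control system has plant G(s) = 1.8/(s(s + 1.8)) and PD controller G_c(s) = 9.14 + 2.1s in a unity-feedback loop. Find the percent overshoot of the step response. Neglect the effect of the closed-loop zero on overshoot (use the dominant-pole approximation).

5.09%

Forward path: (9.14 + 2.1s)·1.8/(s(s+1.8)). The closed-loop characteristic equation is s² + (1.8 + 1.8·2.1)s + 1.8·9.14 = 0.
That is s² + 5.58s + 16.45 = 0, so ω_n = 4.056 rad/s and ζ = 5.58/(2·4.056) = 0.6879.
%OS = 100·exp(−πζ/√(1−ζ²)) = 5.09%.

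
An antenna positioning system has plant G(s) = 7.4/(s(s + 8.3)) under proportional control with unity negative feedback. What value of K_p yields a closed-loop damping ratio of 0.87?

K_p = 3.07

Closed-loop characteristic equation: s² + 8.3s + K_p·7.4 = 0.
So ω_n = √(7.4K_p) and 2ζω_n = 8.3, giving ζ = 8.3/(2√(7.4K_p)).
Setting ζ = 0.87: √(7.4K_p) = 8.3/(2·0.87) = 4.77, so K_p = 22.75/7.4 = 3.07.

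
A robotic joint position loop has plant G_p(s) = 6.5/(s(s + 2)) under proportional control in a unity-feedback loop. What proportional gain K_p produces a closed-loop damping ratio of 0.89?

K_p = 0.194

Closed-loop characteristic equation: s² + 2s + K_p·6.5 = 0.
So ω_n = √(6.5K_p) and 2ζω_n = 2, giving ζ = 2/(2√(6.5K_p)).
Setting ζ = 0.89: √(6.5K_p) = 2/(2·0.89) = 1.124, so K_p = 1.262/6.5 = 0.194.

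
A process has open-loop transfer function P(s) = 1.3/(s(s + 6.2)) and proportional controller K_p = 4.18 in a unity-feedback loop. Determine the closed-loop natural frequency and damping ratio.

1 + K_p·P(s) = 0 gives s² + 6.2s + 5.434 = 0.
So ω_n² = 5.434 ⇒ ω_n = 2.331 rad/s, and ζ = 6.2/(2ω_n) = 1.33.

ω_n = 2.33 rad/s, ζ = 1.33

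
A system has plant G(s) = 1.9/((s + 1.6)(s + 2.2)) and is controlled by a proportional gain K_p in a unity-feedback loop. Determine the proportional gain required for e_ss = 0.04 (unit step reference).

K_p = 44.5

For a type-0 loop with proportional control, e_ss = 1/(1 + K_p·G(0)).
G(0) = 0.5398. Require 1/(1 + K_p·0.5398) = 0.04, so 1 + 0.5398·K_p = 25.
K_p = (25 − 1)/0.5398 = 44.5.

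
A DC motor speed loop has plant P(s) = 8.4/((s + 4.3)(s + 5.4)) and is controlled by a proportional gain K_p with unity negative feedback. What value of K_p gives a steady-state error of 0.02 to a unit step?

K_p = 135

For a type-0 loop with proportional control, e_ss = 1/(1 + K_p·P(0)).
P(0) = 0.3618. Require 1/(1 + K_p·0.3618) = 0.02, so 1 + 0.3618·K_p = 50.
K_p = (50 − 1)/0.3618 = 135.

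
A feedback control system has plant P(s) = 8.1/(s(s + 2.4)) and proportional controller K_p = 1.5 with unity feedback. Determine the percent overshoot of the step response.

31.6%

The closed-loop denominator s² + 2.4s + 12.15 gives ω_n = √12.15 = 3.486 and ζ = 2.4/(2ω_n) = 0.3443.
%OS = 100·exp(−πζ/√(1−ζ²)) = 100·exp(−π·0.3443/√0.8815) = 31.6%.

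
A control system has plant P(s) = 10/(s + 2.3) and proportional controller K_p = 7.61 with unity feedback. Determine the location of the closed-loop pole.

s = -78.4

Closed-loop transfer function: T(s) = K_p·P(s)/(1 + K_p·P(s)) = 76.1/(s + 2.3 + 76.1) = 76.1/(s + 78.4).
The closed-loop pole is at s = −78.4.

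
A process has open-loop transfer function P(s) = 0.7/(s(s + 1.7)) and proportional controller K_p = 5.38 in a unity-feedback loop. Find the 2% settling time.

The closed-loop denominator s² + 1.7s + 3.766 gives ω_n = √3.766 = 1.941 and ζ = 1.7/(2ω_n) = 0.438.
2% settling time T_s ≈ 4/(ζω_n) = 4/0.85 = 4.71 s.

T_s ≈ 4.71 s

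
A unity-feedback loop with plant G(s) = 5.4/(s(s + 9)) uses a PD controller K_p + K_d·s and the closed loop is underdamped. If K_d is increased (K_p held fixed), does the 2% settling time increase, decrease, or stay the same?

decrease

Characteristic equation s² + (9 + 5.4K_d)s + 5.4K_p = 0: raising K_d increases ζω_n = (9+5.4K_d)/2 while the loop stays underdamped, so T_s ≈ 4/(ζω_n) decreases.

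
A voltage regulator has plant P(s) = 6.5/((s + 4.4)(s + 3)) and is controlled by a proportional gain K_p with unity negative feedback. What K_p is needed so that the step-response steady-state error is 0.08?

K_p = 23.4

The loop is type 0, so e_ss(step) = 1/(1 + K_pos) with K_pos = K_p·P(0).
P(0) = 0.4924. Require 1/(1 + K_p·0.4924) = 0.08, so 1 + 0.4924·K_p = 12.5.
K_p = (12.5 − 1)/0.4924 = 23.4.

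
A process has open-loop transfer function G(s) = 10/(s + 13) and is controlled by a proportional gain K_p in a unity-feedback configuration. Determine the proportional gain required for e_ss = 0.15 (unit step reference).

Steady-state error for a unit step on this type-0 loop is 1/(1 + K_p·G(0)).
G(0) = 0.7692. Require 1/(1 + K_p·0.7692) = 0.15, so 1 + 0.7692·K_p = 6.667.
K_p = (6.667 − 1)/0.7692 = 7.37.

K_p = 7.37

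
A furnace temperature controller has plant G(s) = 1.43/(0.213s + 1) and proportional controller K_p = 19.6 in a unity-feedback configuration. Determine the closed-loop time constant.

Closed loop: T(s) = K_p·G/(1+K_p·G) = 28.03/(0.213s + 1 + 28.03), with pole at s = −(1 + 28.03)/0.213 = −136.3.
Closed-loop time constant τ = 1/136.3 = 0.00734 s.

τ = 0.00734 s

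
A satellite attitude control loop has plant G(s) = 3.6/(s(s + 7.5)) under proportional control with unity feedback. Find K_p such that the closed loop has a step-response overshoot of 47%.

From %OS = 100·exp(−πζ/√(1−ζ²)) = 47%, ζ = −ln(0.47)/√(π²+ln²(0.47)) = 0.2337.
Characteristic equation s² + 7.5s + 3.6K_p = 0 gives ζ = 7.5/(2√(3.6K_p)).
Setting ζ = 0.2337: √(3.6K_p) = 7.5/(2·0.2337) = 16.05, so K_p = 257.5/3.6 = 71.5.

K_p = 71.5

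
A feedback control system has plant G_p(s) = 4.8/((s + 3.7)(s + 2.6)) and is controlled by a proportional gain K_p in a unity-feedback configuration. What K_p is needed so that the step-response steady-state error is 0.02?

The loop is type 0, so e_ss(step) = 1/(1 + K_pos) with K_pos = K_p·G_p(0).
G_p(0) = 0.499. Require 1/(1 + K_p·0.499) = 0.02, so 1 + 0.499·K_p = 50.
K_p = (50 − 1)/0.499 = 98.2.

K_p = 98.2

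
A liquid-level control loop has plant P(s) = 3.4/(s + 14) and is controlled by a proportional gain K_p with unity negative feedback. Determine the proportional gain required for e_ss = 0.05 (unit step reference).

K_p = 78.2

Steady-state error for a unit step on this type-0 loop is 1/(1 + K_p·P(0)).
P(0) = 0.2429. Require 1/(1 + K_p·0.2429) = 0.05, so 1 + 0.2429·K_p = 20.
K_p = (20 − 1)/0.2429 = 78.2.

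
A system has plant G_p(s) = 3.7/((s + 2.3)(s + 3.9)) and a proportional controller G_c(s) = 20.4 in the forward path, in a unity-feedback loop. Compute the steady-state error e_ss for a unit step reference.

0.106

The loop is type 0. Static position error constant K_pos = G_c(0)·G_p(0) = 20.4·0.4125 = 8.415.
Steady-state error to a unit step: e_ss = 1/(1+K_pos) = 1/9.415 = 0.106.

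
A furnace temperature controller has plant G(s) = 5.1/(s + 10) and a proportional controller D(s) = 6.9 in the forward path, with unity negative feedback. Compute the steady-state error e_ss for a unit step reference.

The loop is type 0. Static position error constant K_pos = D(0)·G(0) = 6.9·0.51 = 3.519.
Steady-state error to a unit step: e_ss = 1/(1+K_pos) = 1/4.519 = 0.221.

0.221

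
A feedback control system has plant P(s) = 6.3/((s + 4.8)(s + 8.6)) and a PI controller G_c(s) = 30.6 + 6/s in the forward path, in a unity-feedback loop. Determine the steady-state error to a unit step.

0

The open loop G_c(s)P(s) has a pole at the origin (type 1), so the static position error constant is infinite and e_ss = 1/(1+∞) = 0.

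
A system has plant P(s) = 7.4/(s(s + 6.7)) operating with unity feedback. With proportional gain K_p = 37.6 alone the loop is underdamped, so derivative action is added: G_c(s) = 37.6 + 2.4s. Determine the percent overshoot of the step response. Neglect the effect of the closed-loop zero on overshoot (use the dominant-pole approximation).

Forward path: (37.6 + 2.4s)·7.4/(s(s+6.7)). The closed-loop characteristic equation is s² + (6.7 + 7.4·2.4)s + 7.4·37.6 = 0.
That is s² + 24.46s + 278.2 = 0, so ω_n = 16.68 rad/s and ζ = 24.46/(2·16.68) = 0.7332.
%OS = 100·exp(−πζ/√(1−ζ²)) = 3.38%.

3.38%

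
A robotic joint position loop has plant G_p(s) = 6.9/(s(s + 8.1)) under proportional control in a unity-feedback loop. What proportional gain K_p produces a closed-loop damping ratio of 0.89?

K_p = 3

Closed-loop characteristic equation: s² + 8.1s + K_p·6.9 = 0.
So ω_n = √(6.9K_p) and 2ζω_n = 8.1, giving ζ = 8.1/(2√(6.9K_p)).
Setting ζ = 0.89: √(6.9K_p) = 8.1/(2·0.89) = 4.551, so K_p = 20.71/6.9 = 3.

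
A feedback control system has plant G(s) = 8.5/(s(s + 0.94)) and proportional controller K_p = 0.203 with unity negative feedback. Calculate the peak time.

The closed-loop denominator s² + 0.94s + 1.726 gives ω_n = √1.726 = 1.314 and ζ = 0.94/(2ω_n) = 0.3578.
Damped frequency ω_d = ω_n√(1−ζ²) = 1.227 rad/s, so peak time T_p = π/ω_d = 2.56 s.

T_p = 2.56 s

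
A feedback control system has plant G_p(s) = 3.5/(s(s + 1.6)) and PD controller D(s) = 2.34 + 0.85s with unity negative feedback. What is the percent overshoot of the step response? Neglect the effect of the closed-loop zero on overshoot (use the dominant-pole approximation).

Forward path: (2.34 + 0.85s)·3.5/(s(s+1.6)). The closed-loop characteristic equation is s² + (1.6 + 3.5·0.85)s + 3.5·2.34 = 0.
That is s² + 4.575s + 8.19 = 0, so ω_n = 2.862 rad/s and ζ = 4.575/(2·2.862) = 0.7993.
%OS = 100·exp(−πζ/√(1−ζ²)) = 1.53%.

1.53%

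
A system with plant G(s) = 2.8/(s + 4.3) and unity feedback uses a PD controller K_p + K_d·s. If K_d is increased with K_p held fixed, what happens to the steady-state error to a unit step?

unchanged

At s = 0 the derivative term contributes nothing: C(0) = K_p regardless of K_d, so K_pos = K_p·G(0) and e_ss are unchanged.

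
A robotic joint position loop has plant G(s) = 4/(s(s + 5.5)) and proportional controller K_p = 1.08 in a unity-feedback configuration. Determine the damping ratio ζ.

ζ = 1.32

With unity feedback the closed-loop characteristic equation is s² + 5.5s + 1.08·4 = s² + 5.5s + 4.32 = 0.
So ω_n² = 4.32 ⇒ ω_n = 2.078 rad/s, and ζ = 5.5/(2ω_n) = 1.32.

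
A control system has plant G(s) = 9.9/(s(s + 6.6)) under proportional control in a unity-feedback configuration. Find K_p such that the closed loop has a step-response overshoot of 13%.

K_p = 3.71

From %OS = 100·exp(−πζ/√(1−ζ²)) = 13%, ζ = −ln(0.13)/√(π²+ln²(0.13)) = 0.5446.
Characteristic equation s² + 6.6s + 9.9K_p = 0 gives ζ = 6.6/(2√(9.9K_p)).
Setting ζ = 0.5446: √(9.9K_p) = 6.6/(2·0.5446) = 6.059, so K_p = 36.71/9.9 = 3.71.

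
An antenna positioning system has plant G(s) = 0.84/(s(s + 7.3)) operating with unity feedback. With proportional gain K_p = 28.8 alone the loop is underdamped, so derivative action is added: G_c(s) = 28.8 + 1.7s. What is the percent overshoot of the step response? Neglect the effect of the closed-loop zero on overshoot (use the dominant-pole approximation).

0.237%

Forward path: (28.8 + 1.7s)·0.84/(s(s+7.3)). The closed-loop characteristic equation is s² + (7.3 + 0.84·1.7)s + 0.84·28.8 = 0.
That is s² + 8.728s + 24.19 = 0, so ω_n = 4.919 rad/s and ζ = 8.728/(2·4.919) = 0.8873.
%OS = 100·exp(−πζ/√(1−ζ²)) = 0.237%.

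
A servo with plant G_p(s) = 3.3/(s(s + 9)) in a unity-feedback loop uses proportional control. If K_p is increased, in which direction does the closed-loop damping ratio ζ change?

ζ = 9/(2√(3.3K_p)); increasing K_p raises the denominator, so ζ falls.

decrease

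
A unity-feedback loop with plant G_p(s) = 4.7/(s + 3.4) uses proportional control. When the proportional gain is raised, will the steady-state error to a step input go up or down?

The position error constant K_pos = K_p·G_p(0) grows with K_p, and e_ss = 1/(1+K_pos) falls.

decrease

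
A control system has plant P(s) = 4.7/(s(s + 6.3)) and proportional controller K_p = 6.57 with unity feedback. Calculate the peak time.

From 1 + K_pP(s) = 0: s² + 6.3s + 30.88 = 0 ⇒ ω_n = 5.557, ζ = 0.5669.
Damped frequency ω_d = ω_n√(1−ζ²) = 4.578 rad/s, so peak time T_p = π/ω_d = 0.686 s.

T_p = 0.686 s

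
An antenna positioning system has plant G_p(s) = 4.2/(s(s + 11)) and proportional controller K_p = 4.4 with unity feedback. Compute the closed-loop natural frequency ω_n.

ω_n = 4.3 rad/s

With unity feedback the closed-loop characteristic equation is s² + 11s + 4.4·4.2 = s² + 11s + 18.48 = 0.
So ω_n² = 18.48 ⇒ ω_n = 4.299 rad/s, and ζ = 11/(2ω_n) = 1.28.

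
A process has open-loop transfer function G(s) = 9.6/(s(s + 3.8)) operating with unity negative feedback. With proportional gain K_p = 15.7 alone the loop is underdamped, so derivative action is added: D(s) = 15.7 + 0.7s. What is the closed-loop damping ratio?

ζ = 0.428

Forward path: (15.7 + 0.7s)·9.6/(s(s+3.8)). The closed-loop characteristic equation is s² + (3.8 + 9.6·0.7)s + 9.6·15.7 = 0.
That is s² + 10.52s + 150.7 = 0, so ω_n = 12.28 rad/s and ζ = 10.52/(2·12.28) = 0.4285.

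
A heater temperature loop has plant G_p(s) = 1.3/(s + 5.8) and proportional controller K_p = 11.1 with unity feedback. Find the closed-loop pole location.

s = -20.23

Closed-loop transfer function: T(s) = K_p·G_p(s)/(1 + K_p·G_p(s)) = 14.43/(s + 5.8 + 14.43) = 14.43/(s + 20.23).
The closed-loop pole is at s = −20.23.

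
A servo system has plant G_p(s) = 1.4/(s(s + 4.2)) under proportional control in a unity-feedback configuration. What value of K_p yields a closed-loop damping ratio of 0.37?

K_p = 23

Closed-loop characteristic equation: s² + 4.2s + K_p·1.4 = 0.
So ω_n = √(1.4K_p) and 2ζω_n = 4.2, giving ζ = 4.2/(2√(1.4K_p)).
Setting ζ = 0.37: √(1.4K_p) = 4.2/(2·0.37) = 5.676, so K_p = 32.21/1.4 = 23.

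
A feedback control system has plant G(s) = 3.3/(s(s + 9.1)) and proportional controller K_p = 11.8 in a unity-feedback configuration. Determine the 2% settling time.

T_s ≈ 0.879 s

Closed-loop characteristic equation: s² + 9.1s + 38.94 = 0, so ω_n = 6.24 rad/s and ζ = 9.1/(2·6.24) = 0.7291.
2% settling time T_s ≈ 4/(ζω_n) = 4/4.55 = 0.879 s.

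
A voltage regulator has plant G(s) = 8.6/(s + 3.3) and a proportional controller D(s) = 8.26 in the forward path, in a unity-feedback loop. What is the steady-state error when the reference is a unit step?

The loop is type 0. Static position error constant K_pos = D(0)·G(0) = 8.26·2.606 = 21.53.
Steady-state error to a unit step: e_ss = 1/(1+K_pos) = 1/22.53 = 0.0444.

0.0444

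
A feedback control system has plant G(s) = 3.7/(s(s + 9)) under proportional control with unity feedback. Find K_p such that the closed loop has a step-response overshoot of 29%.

From %OS = 100·exp(−πζ/√(1−ζ²)) = 29%, ζ = −ln(0.29)/√(π²+ln²(0.29)) = 0.3666.
Characteristic equation s² + 9s + 3.7K_p = 0 gives ζ = 9/(2√(3.7K_p)).
Setting ζ = 0.3666: √(3.7K_p) = 9/(2·0.3666) = 12.28, so K_p = 150.7/3.7 = 40.7.

K_p = 40.7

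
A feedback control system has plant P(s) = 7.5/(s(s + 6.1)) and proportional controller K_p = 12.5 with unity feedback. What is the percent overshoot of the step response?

The closed-loop denominator s² + 6.1s + 93.75 gives ω_n = √93.75 = 9.682 and ζ = 6.1/(2ω_n) = 0.315.
%OS = 100·exp(−πζ/√(1−ζ²)) = 100·exp(−π·0.315/√0.9008) = 35.3%.

35.3%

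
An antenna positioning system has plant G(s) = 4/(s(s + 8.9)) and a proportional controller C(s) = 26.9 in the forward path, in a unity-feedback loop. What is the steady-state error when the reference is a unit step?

0

The open loop C(s)G(s) has a pole at the origin (type 1), so the static position error constant is infinite and e_ss = 1/(1+∞) = 0.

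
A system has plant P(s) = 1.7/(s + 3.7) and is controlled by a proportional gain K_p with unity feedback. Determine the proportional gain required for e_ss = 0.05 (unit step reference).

K_p = 41.4

For a type-0 loop with proportional control, e_ss = 1/(1 + K_p·P(0)).
P(0) = 0.4595. Require 1/(1 + K_p·0.4595) = 0.05, so 1 + 0.4595·K_p = 20.
K_p = (20 − 1)/0.4595 = 41.4.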